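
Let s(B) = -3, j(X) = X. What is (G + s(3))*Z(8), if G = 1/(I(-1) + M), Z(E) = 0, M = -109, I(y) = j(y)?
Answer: 0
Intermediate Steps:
I(y) = y
G = -1/110 (G = 1/(-1 - 109) = 1/(-110) = -1/110 ≈ -0.0090909)
(G + s(3))*Z(8) = (-1/110 - 3)*0 = -331/110*0 = 0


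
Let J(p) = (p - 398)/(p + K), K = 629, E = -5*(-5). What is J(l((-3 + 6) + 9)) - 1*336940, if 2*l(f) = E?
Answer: -432294791/1283 ≈ -3.3694e+5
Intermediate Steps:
E = 25
l(f) = 25/2 (l(f) = (1/2)*25 = 25/2)
J(p) = (-398 + p)/(629 + p) (J(p) = (p - 398)/(p + 629) = (-398 + p)/(629 + p))
J(l((-3 + 6) + 9)) - 1*336940 = (-398 + 25/2)/(629 + 25/2) - 1*336940 = -771/2/(1283/2) - 336940 = (2/1283)*(-771/2) - 336940 = -771/1283 - 336940 = -432294791/1283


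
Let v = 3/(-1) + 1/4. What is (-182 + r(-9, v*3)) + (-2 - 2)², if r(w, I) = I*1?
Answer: -697/4 ≈ -174.25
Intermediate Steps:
v = -11/4 (v = 3*(-1) + 1*(¼) = -3 + ¼ = -11/4 ≈ -2.7500)
r(w, I) = I
(-182 + r(-9, v*3)) + (-2 - 2)² = (-182 - 11/4*3) + (-2 - 2)² = (-182 - 33/4) + (-4)² = -761/4 + 16 = -697/4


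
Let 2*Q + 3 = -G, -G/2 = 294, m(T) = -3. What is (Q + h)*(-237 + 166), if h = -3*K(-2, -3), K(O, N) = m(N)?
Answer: -42813/2 ≈ -21407.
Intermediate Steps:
K(O, N) = -3
G = -588 (G = -2*294 = -588)
Q = 585/2 (Q = -3/2 + (-1*(-588))/2 = -3/2 + (½)*588 = -3/2 + 294 = 585/2 ≈ 292.50)
h = 9 (h = -3*(-3) = 9)
(Q + h)*(-237 + 166) = (585/2 + 9)*(-237 + 166) = (603/2)*(-71) = -42813/2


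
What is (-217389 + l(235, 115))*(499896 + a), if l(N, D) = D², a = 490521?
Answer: -202207496388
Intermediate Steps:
(-217389 + l(235, 115))*(499896 + a) = (-217389 + 115²)*(499896 + 490521) = (-217389 + 13225)*990417 = -204164*990417 = -202207496388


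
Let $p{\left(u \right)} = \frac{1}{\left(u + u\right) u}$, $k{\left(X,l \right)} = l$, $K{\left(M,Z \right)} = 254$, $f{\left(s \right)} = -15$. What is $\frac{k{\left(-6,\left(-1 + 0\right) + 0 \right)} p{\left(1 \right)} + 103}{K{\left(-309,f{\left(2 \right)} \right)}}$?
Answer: $\frac{205}{508} \approx 0.40354$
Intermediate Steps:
$p{\left(u \right)} = \frac{1}{2 u^{2}}$ ($p{\left(u \right)} = \frac{1}{2 u u} = \frac{\frac{1}{2} \frac{1}{u}}{u} = \frac{1}{2 u^{2}}$)
$\frac{k{\left(-6,\left(-1 + 0\right) + 0 \right)} p{\left(1 \right)} + 103}{K{\left(-309,f{\left(2 \right)} \right)}} = \frac{\left(\left(-1 + 0\right) + 0\right) \frac{1}{2 \cdot 1} + 103}{254} = \left(\left(-1 + 0\right) \frac{1}{2} \cdot 1 + 103\right) \frac{1}{254} = \left(\left(-1\right) \frac{1}{2} + 103\right) \frac{1}{254} = \left(- \frac{1}{2} + 103\right) \frac{1}{254} = \frac{205}{2} \cdot \frac{1}{254} = \frac{205}{508}$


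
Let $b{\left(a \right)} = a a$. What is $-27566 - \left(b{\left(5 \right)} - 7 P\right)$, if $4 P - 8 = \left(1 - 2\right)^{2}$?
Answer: $- \frac{110301}{4} \approx -27575.0$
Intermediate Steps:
$P = \frac{9}{4}$ ($P = 2 + \frac{\left(1 - 2\right)^{2}}{4} = 2 + \frac{\left(-1\right)^{2}}{4} = 2 + \frac{1}{4} \cdot 1 = 2 + \frac{1}{4} = \frac{9}{4} \approx 2.25$)
$b{\left(a \right)} = a^{2}$
$-27566 - \left(b{\left(5 \right)} - 7 P\right) = -27566 - \left(5^{2} - \frac{63}{4}\right) = -27566 - \left(25 - \frac{63}{4}\right) = -27566 - \frac{37}{4} = - \frac{110301}{4}$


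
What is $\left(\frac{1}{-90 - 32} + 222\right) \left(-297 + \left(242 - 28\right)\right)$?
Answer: $- \frac{2247889}{122} \approx -18425.0$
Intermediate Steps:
$\left(\frac{1}{-90 - 32} + 222\right) \left(-297 + \left(242 - 28\right)\right) = \left(\frac{1}{-122} + 222\right) \left(-297 + 214\right) = \left(- \frac{1}{122} + 222\right) \left(-83\right) = \frac{27083}{122} \left(-83\right) = - \frac{2247889}{122}$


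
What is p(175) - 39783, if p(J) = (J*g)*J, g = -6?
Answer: -223533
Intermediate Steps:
p(J) = -6*J² (p(J) = (J*(-6))*J = (-6*J)*J = -6*J²)
p(175) - 39783 = -6*175² - 39783 = -6*30625 - 39783 = -183750 - 39783 = -223533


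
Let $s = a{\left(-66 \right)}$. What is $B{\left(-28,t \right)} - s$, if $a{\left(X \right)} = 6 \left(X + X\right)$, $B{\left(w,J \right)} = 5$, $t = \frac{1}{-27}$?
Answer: $797$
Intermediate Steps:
$t = - \frac{1}{27} \approx -0.037037$
$a{\left(X \right)} = 12 X$ ($a{\left(X \right)} = 6 \cdot 2 X = 12 X$)
$s = -792$ ($s = 12 \left(-66\right) = -792$)
$B{\left(-28,t \right)} - s = 5 - -792 = 5 + 792 = 797$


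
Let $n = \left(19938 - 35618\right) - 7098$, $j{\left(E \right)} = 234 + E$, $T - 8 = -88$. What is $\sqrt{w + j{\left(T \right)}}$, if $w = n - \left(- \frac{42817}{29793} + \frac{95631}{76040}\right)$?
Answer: $\frac{i \sqrt{29028102270288364346190}}{1132729860} \approx 150.41 i$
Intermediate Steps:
$T = -80$ ($T = 8 - 88 = -80$)
$n = -22778$ ($n = \left(19938 - 35618\right) - 7098 = -15680 - 7098 = -22778$)
$w = - \frac{51602234831863}{2265459720}$ ($w = -22778 - \left(- \frac{42817}{29793} + \frac{95631}{76040}\right) = -22778 - - \frac{406670297}{2265459720} = -22778 + \left(- \frac{95631}{76040} + \frac{42817}{29793}\right) = -22778 + \frac{406670297}{2265459720} = - \frac{51602234831863}{2265459720} \approx -22778.0$)
$\sqrt{w + j{\left(T \right)}} = \sqrt{- \frac{51602234831863}{2265459720} + \left(234 - 80\right)} = \sqrt{- \frac{51602234831863}{2265459720} + 154} = \sqrt{- \frac{51253354034983}{2265459720}} = \frac{i \sqrt{29028102270288364346190}}{1132729860}$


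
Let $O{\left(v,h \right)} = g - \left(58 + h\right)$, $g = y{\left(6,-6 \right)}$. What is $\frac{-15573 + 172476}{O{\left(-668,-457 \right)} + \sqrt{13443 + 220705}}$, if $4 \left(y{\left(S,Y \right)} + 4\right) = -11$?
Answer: $- \frac{984723228}{1284607} + \frac{5020896 \sqrt{58537}}{1284607} \approx 179.08$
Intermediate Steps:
$y{\left(S,Y \right)} = - \frac{27}{4}$ ($y{\left(S,Y \right)} = -4 + \frac{1}{4} \left(-11\right) = -4 - \frac{11}{4} = - \frac{27}{4}$)
$g = - \frac{27}{4} \approx -6.75$
$O{\left(v,h \right)} = - \frac{259}{4} - h$ ($O{\left(v,h \right)} = - \frac{27}{4} - \left(58 + h\right) = - \frac{259}{4} - h$)
$\frac{-15573 + 172476}{O{\left(-668,-457 \right)} + \sqrt{13443 + 220705}} = \frac{-15573 + 172476}{\left(- \frac{259}{4} - -457\right) + \sqrt{13443 + 220705}} = \frac{156903}{\left(- \frac{259}{4} + 457\right) + \sqrt{234148}} = \frac{156903}{\frac{1569}{4} + 2 \sqrt{58537}}$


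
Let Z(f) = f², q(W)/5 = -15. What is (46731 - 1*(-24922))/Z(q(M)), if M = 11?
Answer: 71653/5625 ≈ 12.738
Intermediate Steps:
q(W) = -75 (q(W) = 5*(-15) = -75)
(46731 - 1*(-24922))/Z(q(M)) = (46731 - 1*(-24922))/((-75)²) = (46731 + 24922)/5625 = 71653*(1/5625) = 71653/5625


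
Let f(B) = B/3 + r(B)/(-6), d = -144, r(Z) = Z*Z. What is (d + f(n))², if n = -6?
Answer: 23104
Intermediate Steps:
r(Z) = Z²
f(B) = -B²/6 + B/3 (f(B) = B/3 + B²/(-6) = B*(⅓) + B²*(-⅙) = B/3 - B²/6 = -B²/6 + B/3)
(d + f(n))² = (-144 + (⅙)*(-6)*(2 - 1*(-6)))² = (-144 + (⅙)*(-6)*(2 + 6))² = (-144 + (⅙)*(-6)*8)² = (-144 - 8)² = (-152)² = 23104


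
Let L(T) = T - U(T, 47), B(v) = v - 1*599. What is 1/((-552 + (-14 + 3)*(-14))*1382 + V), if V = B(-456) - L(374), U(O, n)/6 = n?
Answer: -1/551183 ≈ -1.8143e-6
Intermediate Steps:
B(v) = -599 + v (B(v) = v - 599 = -599 + v)
U(O, n) = 6*n
L(T) = -282 + T (L(T) = T - 6*47 = T - 1*282 = T - 282 = -282 + T)
V = -1147 (V = (-599 - 456) - (-282 + 374) = -1055 - 1*92 = -1055 - 92 = -1147)
1/((-552 + (-14 + 3)*(-14))*1382 + V) = 1/((-552 + (-14 + 3)*(-14))*1382 - 1147) = 1/((-552 - 11*(-14))*1382 - 1147) = 1/((-552 + 154)*1382 - 1147) = 1/(-398*1382 - 1147) = 1/(-550036 - 1147) = 1/(-551183) = -1/551183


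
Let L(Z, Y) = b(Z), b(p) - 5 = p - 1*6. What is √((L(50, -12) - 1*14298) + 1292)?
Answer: I*√12957 ≈ 113.83*I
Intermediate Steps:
b(p) = -1 + p (b(p) = 5 + (p - 1*6) = 5 + (p - 6) = 5 + (-6 + p) = -1 + p)
L(Z, Y) = -1 + Z
√((L(50, -12) - 1*14298) + 1292) = √(((-1 + 50) - 1*14298) + 1292) = √((49 - 14298) + 1292) = √(-14249 + 1292) = √(-12957) = I*√12957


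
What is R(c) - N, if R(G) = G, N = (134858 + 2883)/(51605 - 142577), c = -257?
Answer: -23242063/90972 ≈ -255.49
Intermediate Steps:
N = -137741/90972 (N = 137741/(-90972) = 137741*(-1/90972) = -137741/90972 ≈ -1.5141)
R(c) - N = -257 - 1*(-137741/90972) = -257 + 137741/90972 = -23242063/90972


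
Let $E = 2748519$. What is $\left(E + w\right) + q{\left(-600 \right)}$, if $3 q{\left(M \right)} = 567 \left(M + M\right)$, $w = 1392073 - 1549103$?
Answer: $2364689$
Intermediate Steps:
$w = -157030$
$q{\left(M \right)} = 378 M$ ($q{\left(M \right)} = \frac{567 \left(M + M\right)}{3} = \frac{567 \cdot 2 M}{3} = \frac{1134 M}{3} = 378 M$)
$\left(E + w\right) + q{\left(-600 \right)} = \left(2748519 - 157030\right) + 378 \left(-600\right) = 2591489 - 226800 = 2364689$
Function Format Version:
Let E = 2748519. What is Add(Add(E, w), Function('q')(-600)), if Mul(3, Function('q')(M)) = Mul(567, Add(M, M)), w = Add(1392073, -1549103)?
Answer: 2364689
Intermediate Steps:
w = -157030
Function('q')(M) = Mul(378, M) (Function('q')(M) = Mul(Rational(1, 3), Mul(567, Add(M, M))) = Mul(Rational(1, 3), Mul(567, Mul(2, M))) = Mul(Rational(1, 3), Mul(1134, M)) = Mul(378, M))
Add(Add(E, w), Function('q')(-600)) = Add(Add(2748519, -157030), Mul(378, -600)) = Add(2591489, -226800) = 2364689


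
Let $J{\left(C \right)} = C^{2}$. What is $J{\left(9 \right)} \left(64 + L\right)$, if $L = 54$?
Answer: $9558$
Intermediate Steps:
$J{\left(9 \right)} \left(64 + L\right) = 9^{2} \left(64 + 54\right) = 81 \cdot 118 = 9558$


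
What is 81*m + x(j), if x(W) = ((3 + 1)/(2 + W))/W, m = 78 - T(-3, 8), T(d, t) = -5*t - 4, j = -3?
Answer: 29650/3 ≈ 9883.3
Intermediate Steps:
T(d, t) = -4 - 5*t
m = 122 (m = 78 - (-4 - 5*8) = 78 - (-4 - 40) = 78 - 1*(-44) = 78 + 44 = 122)
x(W) = 4/(W*(2 + W)) (x(W) = (4/(2 + W))/W = 4/(W*(2 + W)))
81*m + x(j) = 81*122 + 4/(-3*(2 - 3)) = 9882 + 4*(-1/3)/(-1) = 9882 + 4*(-1/3)*(-1) = 9882 + 4/3 = 29650/3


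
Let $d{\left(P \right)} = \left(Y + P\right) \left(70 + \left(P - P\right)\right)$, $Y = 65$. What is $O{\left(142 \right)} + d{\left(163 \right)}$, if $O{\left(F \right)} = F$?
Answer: $16102$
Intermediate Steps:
$d{\left(P \right)} = 4550 + 70 P$ ($d{\left(P \right)} = \left(65 + P\right) \left(70 + \left(P - P\right)\right) = \left(65 + P\right) \left(70 + 0\right) = \left(65 + P\right) 70 = 4550 + 70 P$)
$O{\left(142 \right)} + d{\left(163 \right)} = 142 + \left(4550 + 70 \cdot 163\right) = 142 + \left(4550 + 11410\right) = 142 + 15960 = 16102$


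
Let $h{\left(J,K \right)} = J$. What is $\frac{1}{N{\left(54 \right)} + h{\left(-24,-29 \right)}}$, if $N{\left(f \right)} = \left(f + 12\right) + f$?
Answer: $\frac{1}{96} \approx 0.010417$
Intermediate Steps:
$N{\left(f \right)} = 12 + 2 f$ ($N{\left(f \right)} = \left(12 + f\right) + f = 12 + 2 f$)
$\frac{1}{N{\left(54 \right)} + h{\left(-24,-29 \right)}} = \frac{1}{\left(12 + 2 \cdot 54\right) - 24} = \frac{1}{\left(12 + 108\right) - 24} = \frac{1}{120 - 24} = \frac{1}{96}$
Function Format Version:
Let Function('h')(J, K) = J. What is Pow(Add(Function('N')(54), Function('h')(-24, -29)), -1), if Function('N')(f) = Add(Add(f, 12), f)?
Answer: Rational(1, 96) ≈ 0.010417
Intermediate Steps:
Function('N')(f) = Add(12, Mul(2, f)) (Function('N')(f) = Add(Add(12, f), f) = Add(12, Mul(2, f)))
Pow(Add(Function('N')(54), Function('h')(-24, -29)), -1) = Pow(Add(Add(12, Mul(2, 54)), -24), -1) = Pow(Add(Add(12, 108), -24), -1) = Pow(Add(120, -24), -1) = Pow(96, -1) = Rational(1, 96)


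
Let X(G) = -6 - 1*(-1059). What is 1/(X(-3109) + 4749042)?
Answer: 1/4750095 ≈ 2.1052e-7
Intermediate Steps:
X(G) = 1053 (X(G) = -6 + 1059 = 1053)
1/(X(-3109) + 4749042) = 1/(1053 + 4749042) = 1/4750095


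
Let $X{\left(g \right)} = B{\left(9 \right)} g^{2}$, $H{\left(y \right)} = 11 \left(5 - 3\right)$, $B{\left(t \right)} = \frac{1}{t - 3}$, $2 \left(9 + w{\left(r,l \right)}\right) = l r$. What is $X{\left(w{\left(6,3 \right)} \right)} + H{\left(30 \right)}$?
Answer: $22$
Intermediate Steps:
$w{\left(r,l \right)} = -9 + \frac{l r}{2}$
$B{\left(t \right)} = \frac{1}{-3 + t}$
$H{\left(y \right)} = 22$ ($H{\left(y \right)} = 11 \cdot 2 = 22$)
$X{\left(g \right)} = \frac{g^{2}}{6}$ ($X{\left(g \right)} = \frac{g^{2}}{-3 + 9} = \frac{g^{2}}{6}$)
$X{\left(w{\left(6,3 \right)} \right)} + H{\left(30 \right)} = \frac{\left(-9 + \frac{1}{2} \cdot 3 \cdot 6\right)^{2}}{6} + 22 = \frac{\left(-9 + 9\right)^{2}}{6} + 22 = \frac{0^{2}}{6} + 22 = \frac{1}{6} \cdot 0 + 22 = 0 + 22 = 22$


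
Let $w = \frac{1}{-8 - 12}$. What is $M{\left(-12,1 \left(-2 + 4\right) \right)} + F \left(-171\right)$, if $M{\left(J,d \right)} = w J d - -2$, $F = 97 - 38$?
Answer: $- \frac{50429}{5} \approx -10086.0$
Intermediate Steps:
$F = 59$
$w = - \frac{1}{20}$ ($w = \frac{1}{-20} = - \frac{1}{20} \approx -0.05$)
$M{\left(J,d \right)} = 2 - \frac{J d}{20}$ ($M{\left(J,d \right)} = - \frac{J}{20} d - -2 = - \frac{J d}{20} + 2 = 2 - \frac{J d}{20}$)
$M{\left(-12,1 \left(-2 + 4\right) \right)} + F \left(-171\right) = \left(2 - - \frac{3 \cdot 1 \left(-2 + 4\right)}{5}\right) + 59 \left(-171\right) = \left(2 - - \frac{3 \cdot 1 \cdot 2}{5}\right) - 10089 = \left(2 - \left(- \frac{3}{5}\right) 2\right) - 10089 = \left(2 + \frac{6}{5}\right) - 10089 = \frac{16}{5} - 10089 = - \frac{50429}{5}$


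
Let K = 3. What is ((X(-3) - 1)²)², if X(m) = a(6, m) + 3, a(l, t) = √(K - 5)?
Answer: (2 + I*√2)⁴ ≈ -28.0 + 22.627*I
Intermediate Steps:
a(l, t) = I*√2 (a(l, t) = √(3 - 5) = √(-2) = I*√2)
X(m) = 3 + I*√2 (X(m) = I*√2 + 3 = 3 + I*√2)
((X(-3) - 1)²)² = (((3 + I*√2) - 1)²)² = ((2 + I*√2)²)² = (2 + I*√2)⁴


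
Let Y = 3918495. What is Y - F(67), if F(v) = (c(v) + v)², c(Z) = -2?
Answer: 3914270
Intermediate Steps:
F(v) = (-2 + v)²
Y - F(67) = 3918495 - (-2 + 67)² = 3918495 - 1*65² = 3918495 - 1*4225 = 3918495 - 4225 = 3914270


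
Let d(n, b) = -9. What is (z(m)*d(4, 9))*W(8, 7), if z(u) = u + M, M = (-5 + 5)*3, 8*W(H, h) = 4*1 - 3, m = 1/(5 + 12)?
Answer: -9/136 ≈ -0.066176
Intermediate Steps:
m = 1/17 ≈ 0.058824
W(H, h) = 1/8 (W(H, h) = (4*1 - 3)/8 = (4 - 3)/8 = (1/8)*1 = 1/8)
M = 0 (M = 0*3 = 0)
z(u) = u (z(u) = u + 0 = u)
(z(m)*d(4, 9))*W(8, 7) = ((1/17)*(-9))*(1/8) = -9/17*1/8 = -9/136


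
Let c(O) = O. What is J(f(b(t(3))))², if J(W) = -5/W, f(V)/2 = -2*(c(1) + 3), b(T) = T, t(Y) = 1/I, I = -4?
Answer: 25/256 ≈ 0.097656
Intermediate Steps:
t(Y) = -¼ (t(Y) = 1/(-4) = -¼)
f(V) = -16 (f(V) = 2*(-2*(1 + 3)) = 2*(-2*4) = 2*(-8) = -16)
J(f(b(t(3))))² = (-5/(-16))² = (-5*(-1/16))² = (5/16)² = 25/256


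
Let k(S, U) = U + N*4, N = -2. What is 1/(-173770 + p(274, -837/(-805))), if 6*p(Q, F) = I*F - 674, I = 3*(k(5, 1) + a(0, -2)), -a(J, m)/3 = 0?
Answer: -690/119981321 ≈ -5.7509e-6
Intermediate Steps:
a(J, m) = 0 (a(J, m) = -3*0 = 0)
k(S, U) = -8 + U (k(S, U) = U - 2*4 = U - 8 = -8 + U)
I = -21 (I = 3*((-8 + 1) + 0) = 3*(-7 + 0) = 3*(-7) = -21)
p(Q, F) = -337/3 - 7*F/2 (p(Q, F) = (-21*F - 674)/6 = (-674 - 21*F)/6 = -337/3 - 7*F/2)
1/(-173770 + p(274, -837/(-805))) = 1/(-173770 + (-337/3 - (-5859)/(2*(-805)))) = 1/(-173770 + (-337/3 - (-5859)*(-1)/(2*805))) = 1/(-173770 + (-337/3 - 7/2*837/805)) = 1/(-173770 + (-337/3 - 837/230)) = 1/(-173770 - 80021/690) = 1/(-119981321/690) = -690/119981321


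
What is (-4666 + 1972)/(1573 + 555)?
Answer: -1347/1064 ≈ -1.2660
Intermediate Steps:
(-4666 + 1972)/(1573 + 555) = -2694/2128 = -2694*1/2128 = -1347/1064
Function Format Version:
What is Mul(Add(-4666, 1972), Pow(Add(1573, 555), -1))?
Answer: Rational(-1347, 1064) ≈ -1.2660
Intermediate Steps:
Mul(Add(-4666, 1972), Pow(Add(1573, 555), -1)) = Mul(-2694, Pow(2128, -1)) = Mul(-2694, Rational(1, 2128)) = Rational(-1347, 1064)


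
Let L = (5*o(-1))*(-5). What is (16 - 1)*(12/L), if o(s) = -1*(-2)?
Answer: -18/5 ≈ -3.6000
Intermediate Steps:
o(s) = 2
L = -50 (L = (5*2)*(-5) = 10*(-5) = -50)
(16 - 1)*(12/L) = (16 - 1)*(12/(-50)) = 15*(12*(-1/50)) = 15*(-6/25) = -18/5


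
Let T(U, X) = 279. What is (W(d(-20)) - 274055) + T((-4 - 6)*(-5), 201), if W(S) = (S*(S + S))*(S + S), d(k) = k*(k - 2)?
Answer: 340462224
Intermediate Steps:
d(k) = k*(-2 + k)
W(S) = 4*S³ (W(S) = (S*(2*S))*(2*S) = (2*S²)*(2*S) = 4*S³)
(W(d(-20)) - 274055) + T((-4 - 6)*(-5), 201) = (4*(-20*(-2 - 20))³ - 274055) + 279 = (4*(-20*(-22))³ - 274055) + 279 = (4*440³ - 274055) + 279 = (4*85184000 - 274055) + 279 = (340736000 - 274055) + 279 = 340461945 + 279 = 340462224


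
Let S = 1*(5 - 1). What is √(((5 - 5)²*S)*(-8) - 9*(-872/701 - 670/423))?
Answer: √27626916122/32947 ≈ 5.0449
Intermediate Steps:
S = 4 (S = 1*4 = 4)
√(((5 - 5)²*S)*(-8) - 9*(-872/701 - 670/423)) = √(((5 - 5)²*4)*(-8) - 9*(-872/701 - 670/423)) = √((0²*4)*(-8) - 9*(-872*1/701 - 670*1/423)) = √((0*4)*(-8) - 9*(-872/701 - 670/423)) = √(0*(-8) - 9*(-838526/296523)) = √(0 + 838526/32947) = √(838526/32947) = √27626916122/32947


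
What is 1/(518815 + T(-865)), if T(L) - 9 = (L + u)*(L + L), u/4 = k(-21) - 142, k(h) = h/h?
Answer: 1/2990994 ≈ 3.3434e-7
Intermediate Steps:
k(h) = 1
u = -564 (u = 4*(1 - 142) = 4*(-141) = -564)
T(L) = 9 + 2*L*(-564 + L) (T(L) = 9 + (L - 564)*(L + L) = 9 + (-564 + L)*(2*L) = 9 + 2*L*(-564 + L))
1/(518815 + T(-865)) = 1/(518815 + (9 - 1128*(-865) + 2*(-865)²)) = 1/(518815 + (9 + 975720 + 2*748225)) = 1/(518815 + (9 + 975720 + 1496450)) = 1/(518815 + 2472179) = 1/2990994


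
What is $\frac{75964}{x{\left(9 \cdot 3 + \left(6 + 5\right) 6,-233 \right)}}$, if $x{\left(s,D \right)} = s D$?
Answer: $- \frac{75964}{21669} \approx -3.5057$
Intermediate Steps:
$x{\left(s,D \right)} = D s$
$\frac{75964}{x{\left(9 \cdot 3 + \left(6 + 5\right) 6,-233 \right)}} = \frac{75964}{\left(-233\right) \left(9 \cdot 3 + \left(6 + 5\right) 6\right)} = \frac{75964}{\left(-233\right) \left(27 + 11 \cdot 6\right)} = \frac{75964}{\left(-233\right) \left(27 + 66\right)} = \frac{75964}{\left(-233\right) 93} = \frac{75964}{-21669} = 75964 \left(- \frac{1}{21669}\right) = - \frac{75964}{21669}$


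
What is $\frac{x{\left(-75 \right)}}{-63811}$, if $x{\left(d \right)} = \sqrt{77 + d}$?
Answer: $- \frac{\sqrt{2}}{63811} \approx -2.2163 \cdot 10^{-5}$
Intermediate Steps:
$\frac{x{\left(-75 \right)}}{-63811} = \frac{\sqrt{77 - 75}}{-63811} = \sqrt{2} \left(- \frac{1}{63811}\right) = - \frac{\sqrt{2}}{63811}$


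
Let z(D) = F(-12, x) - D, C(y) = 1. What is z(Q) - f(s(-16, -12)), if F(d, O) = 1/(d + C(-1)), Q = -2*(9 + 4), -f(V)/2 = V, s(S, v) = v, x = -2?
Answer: 21/11 ≈ 1.9091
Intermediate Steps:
f(V) = -2*V
Q = -26 (Q = -2*13 = -26)
F(d, O) = 1/(1 + d) (F(d, O) = 1/(d + 1) = 1/(1 + d))
z(D) = -1/11 - D (z(D) = 1/(1 - 12) - D = 1/(-11) - D = -1/11 - D)
z(Q) - f(s(-16, -12)) = (-1/11 - 1*(-26)) - (-2)*(-12) = (-1/11 + 26) - 1*24 = 285/11 - 24 = 21/11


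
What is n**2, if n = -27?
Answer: 729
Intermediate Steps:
n**2 = (-27)**2 = 729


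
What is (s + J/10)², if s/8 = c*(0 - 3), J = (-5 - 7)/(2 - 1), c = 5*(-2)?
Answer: 1425636/25 ≈ 57025.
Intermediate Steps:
c = -10
J = -12 (J = -12/1 = -12*1 = -12)
s = 240 (s = 8*(-10*(0 - 3)) = 8*(-10*(-3)) = 8*30 = 240)
(s + J/10)² = (240 - 12/10)² = (240 - 12*⅒)² = (240 - 6/5)² = (1194/5)² = 1425636/25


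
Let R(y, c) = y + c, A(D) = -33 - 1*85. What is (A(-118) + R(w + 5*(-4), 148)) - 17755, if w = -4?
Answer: -17749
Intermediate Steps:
A(D) = -118 (A(D) = -33 - 85 = -118)
R(y, c) = c + y
(A(-118) + R(w + 5*(-4), 148)) - 17755 = (-118 + (148 + (-4 + 5*(-4)))) - 17755 = (-118 + (148 + (-4 - 20))) - 17755 = (-118 + (148 - 24)) - 17755 = (-118 + 124) - 17755 = 6 - 17755 = -17749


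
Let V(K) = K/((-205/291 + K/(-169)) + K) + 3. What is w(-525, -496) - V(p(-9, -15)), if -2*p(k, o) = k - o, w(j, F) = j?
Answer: -95878689/181309 ≈ -528.81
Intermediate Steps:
p(k, o) = o/2 - k/2 (p(k, o) = -(k - o)/2 = o/2 - k/2)
V(K) = 3 + K/(-205/291 + 168*K/169) (V(K) = K/((-205*1/291 + K*(-1/169)) + K) + 3 = K/((-205/291 - K/169) + K) + 3 = K/(-205/291 + 168*K/169) + 3 = 3 + K/(-205/291 + 168*K/169))
w(-525, -496) - V(p(-9, -15)) = -525 - 3*(-34645 + 65281*((½)*(-15) - ½*(-9)))/(-34645 + 48888*((½)*(-15) - ½*(-9))) = -525 - 3*(-34645 + 65281*(-15/2 + 9/2))/(-34645 + 48888*(-15/2 + 9/2)) = -525 - 3*(-34645 + 65281*(-3))/(-34645 + 48888*(-3)) = -525 - 3*(-34645 - 195843)/(-34645 - 146664) = -525 - 3*(-230488)/(-181309) = -525 - 3*(-1)*(-230488)/181309 = -525 - 1*691464/181309 = -525 - 691464/181309 = -95878689/181309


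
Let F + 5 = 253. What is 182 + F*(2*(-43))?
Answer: -21146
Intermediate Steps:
F = 248 (F = -5 + 253 = 248)
182 + F*(2*(-43)) = 182 + 248*(2*(-43)) = 182 + 248*(-86) = 182 - 21328 = -21146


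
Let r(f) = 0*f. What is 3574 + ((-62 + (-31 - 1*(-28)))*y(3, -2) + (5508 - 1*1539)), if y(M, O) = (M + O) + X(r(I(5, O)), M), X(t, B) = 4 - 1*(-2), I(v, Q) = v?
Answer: 7088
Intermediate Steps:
r(f) = 0
X(t, B) = 6 (X(t, B) = 4 + 2 = 6)
y(M, O) = 6 + M + O (y(M, O) = (M + O) + 6 = 6 + M + O)
3574 + ((-62 + (-31 - 1*(-28)))*y(3, -2) + (5508 - 1*1539)) = 3574 + ((-62 + (-31 - 1*(-28)))*(6 + 3 - 2) + (5508 - 1*1539)) = 3574 + ((-62 + (-31 + 28))*7 + (5508 - 1539)) = 3574 + ((-62 - 3)*7 + 3969) = 3574 + (-65*7 + 3969) = 3574 + (-455 + 3969) = 3574 + 3514 = 7088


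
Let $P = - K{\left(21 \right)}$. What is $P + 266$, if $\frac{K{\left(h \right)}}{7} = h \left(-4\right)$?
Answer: $854$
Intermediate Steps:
$K{\left(h \right)} = - 28 h$ ($K{\left(h \right)} = 7 h \left(-4\right) = 7 \left(- 4 h\right) = - 28 h$)
$P = 588$ ($P = - \left(-28\right) 21 = \left(-1\right) \left(-588\right) = 588$)
$P + 266 = 588 + 266 = 854$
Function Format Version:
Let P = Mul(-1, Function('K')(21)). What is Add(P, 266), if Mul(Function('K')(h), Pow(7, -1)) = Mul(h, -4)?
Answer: 854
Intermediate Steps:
Function('K')(h) = Mul(-28, h) (Function('K')(h) = Mul(7, Mul(h, -4)) = Mul(7, Mul(-4, h)) = Mul(-28, h))
P = 588 (P = Mul(-1, Mul(-28, 21)) = Mul(-1, -588) = 588)
Add(P, 266) = Add(588, 266) = 854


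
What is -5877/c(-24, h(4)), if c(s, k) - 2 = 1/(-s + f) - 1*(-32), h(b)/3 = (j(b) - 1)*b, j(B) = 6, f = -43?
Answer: -37221/215 ≈ -173.12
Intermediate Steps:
h(b) = 15*b (h(b) = 3*((6 - 1)*b) = 3*(5*b) = 15*b)
c(s, k) = 34 + 1/(-43 - s) (c(s, k) = 2 + (1/(-s - 43) - 1*(-32)) = 2 + (1/(-43 - s) + 32) = 2 + (32 + 1/(-43 - s)) = 34 + 1/(-43 - s))
-5877/c(-24, h(4)) = -5877/((1461 + 34*(-24))/(43 - 24)) = -5877/((1461 - 816)/19) = -5877/((1/19)*645) = -5877/645/19 = -5877*19/645 = -1*37221/215 = -37221/215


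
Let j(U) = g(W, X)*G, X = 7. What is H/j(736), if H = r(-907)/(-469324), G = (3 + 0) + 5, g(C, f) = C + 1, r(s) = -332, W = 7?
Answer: 83/7509184 ≈ 1.1053e-5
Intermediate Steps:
g(C, f) = 1 + C
G = 8 (G = 3 + 5 = 8)
j(U) = 64 (j(U) = (1 + 7)*8 = 8*8 = 64)
H = 83/117331 (H = -332/(-469324) = -332*(-1/469324) = 83/117331 ≈ 0.00070740)
H/j(736) = (83/117331)/64 = (83/117331)*(1/64) = 83/7509184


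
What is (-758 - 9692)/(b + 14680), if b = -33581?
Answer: 10450/18901 ≈ 0.55288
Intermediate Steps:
(-758 - 9692)/(b + 14680) = (-758 - 9692)/(-33581 + 14680) = -10450/(-18901) = -10450*(-1/18901) = 10450/18901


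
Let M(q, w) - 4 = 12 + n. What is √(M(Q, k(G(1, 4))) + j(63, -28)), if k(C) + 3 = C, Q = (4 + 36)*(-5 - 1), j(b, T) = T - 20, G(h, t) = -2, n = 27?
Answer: I*√5 ≈ 2.2361*I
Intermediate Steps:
j(b, T) = -20 + T
Q = -240 (Q = 40*(-6) = -240)
k(C) = -3 + C
M(q, w) = 43 (M(q, w) = 4 + (12 + 27) = 4 + 39 = 43)
√(M(Q, k(G(1, 4))) + j(63, -28)) = √(43 + (-20 - 28)) = √(43 - 48) = √(-5) = I*√5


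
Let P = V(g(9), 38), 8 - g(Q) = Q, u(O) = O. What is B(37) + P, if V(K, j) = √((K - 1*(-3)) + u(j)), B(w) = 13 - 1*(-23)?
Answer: 36 + 2*√10 ≈ 42.325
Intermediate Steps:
B(w) = 36 (B(w) = 13 + 23 = 36)
g(Q) = 8 - Q
V(K, j) = √(3 + K + j) (V(K, j) = √((K - 1*(-3)) + j) = √((K + 3) + j) = √((3 + K) + j) = √(3 + K + j))
P = 2*√10 (P = √(3 + (8 - 1*9) + 38) = √(3 + (8 - 9) + 38) = √(3 - 1 + 38) = √40 = 2*√10 ≈ 6.3246)
B(37) + P = 36 + 2*√10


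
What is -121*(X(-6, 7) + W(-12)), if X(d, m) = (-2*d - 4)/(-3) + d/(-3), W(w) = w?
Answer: 4598/3 ≈ 1532.7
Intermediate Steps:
X(d, m) = 4/3 + d/3 (X(d, m) = (-4 - 2*d)*(-⅓) + d*(-⅓) = (4/3 + 2*d/3) - d/3 = 4/3 + d/3)
-121*(X(-6, 7) + W(-12)) = -121*((4/3 + (⅓)*(-6)) - 12) = -121*((4/3 - 2) - 12) = -121*(-⅔ - 12) = -121*(-38/3) = 4598/3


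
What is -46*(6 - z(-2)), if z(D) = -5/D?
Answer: -161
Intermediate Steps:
-46*(6 - z(-2)) = -46*(6 - (-5)/(-2)) = -46*(6 - (-5)*(-1)/2) = -46*(6 - 1*5/2) = -46*(6 - 5/2) = -46*7/2 = -161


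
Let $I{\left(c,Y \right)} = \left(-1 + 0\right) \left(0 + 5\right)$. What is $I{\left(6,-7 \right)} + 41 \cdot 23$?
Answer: $938$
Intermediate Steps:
$I{\left(c,Y \right)} = -5$ ($I{\left(c,Y \right)} = \left(-1\right) 5 = -5$)
$I{\left(6,-7 \right)} + 41 \cdot 23 = -5 + 41 \cdot 23 = -5 + 943 = 938$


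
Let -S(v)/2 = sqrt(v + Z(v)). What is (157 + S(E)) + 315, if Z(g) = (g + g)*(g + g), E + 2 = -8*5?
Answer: 472 - 2*sqrt(7014) ≈ 304.50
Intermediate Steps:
E = -42 (E = -2 - 8*5 = -2 - 40 = -42)
Z(g) = 4*g**2 (Z(g) = (2*g)*(2*g) = 4*g**2)
S(v) = -2*sqrt(v + 4*v**2)
(157 + S(E)) + 315 = (157 - 2*sqrt(7014)) + 315 = 472 - 2*sqrt(7014)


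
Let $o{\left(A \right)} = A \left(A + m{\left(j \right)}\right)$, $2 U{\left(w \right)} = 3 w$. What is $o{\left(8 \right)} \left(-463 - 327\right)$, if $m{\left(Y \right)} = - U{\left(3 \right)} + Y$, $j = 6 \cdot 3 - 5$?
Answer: $-104280$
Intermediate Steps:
$U{\left(w \right)} = \frac{3 w}{2}$
$j = 13$ ($j = 18 - 5 = 13$)
$m{\left(Y \right)} = - \frac{9}{2} + Y$ ($m{\left(Y \right)} = - \frac{3 \cdot 3}{2} + Y = \left(-1\right) \frac{9}{2} + Y = - \frac{9}{2} + Y$)
$o{\left(A \right)} = A \left(\frac{17}{2} + A\right)$ ($o{\left(A \right)} = A \left(A + \left(- \frac{9}{2} + 13\right)\right) = A \left(A + \frac{17}{2}\right) = A \left(\frac{17}{2} + A\right)$)
$o{\left(8 \right)} \left(-463 - 327\right) = \frac{1}{2} \cdot 8 \left(17 + 2 \cdot 8\right) \left(-463 - 327\right) = \frac{1}{2} \cdot 8 \left(17 + 16\right) \left(-790\right) = \frac{1}{2} \cdot 8 \cdot 33 \left(-790\right) = 132 \left(-790\right) = -104280$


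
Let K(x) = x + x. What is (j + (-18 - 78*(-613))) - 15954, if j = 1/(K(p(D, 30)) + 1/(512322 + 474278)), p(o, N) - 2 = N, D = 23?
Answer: 2010581319242/63142401 ≈ 31842.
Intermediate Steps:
p(o, N) = 2 + N
K(x) = 2*x
j = 986600/63142401 (j = 1/(2*(2 + 30) + 1/(512322 + 474278)) = 1/(2*32 + 1/986600) = 1/(64 + 1/986600) = 1/(63142401/986600) = 986600/63142401 ≈ 0.015625)
(j + (-18 - 78*(-613))) - 15954 = (986600/63142401 + (-18 - 78*(-613))) - 15954 = (986600/63142401 + (-18 + 47814)) - 15954 = (986600/63142401 + 47796) - 15954 = 3017955184796/63142401 - 15954 = 2010581319242/63142401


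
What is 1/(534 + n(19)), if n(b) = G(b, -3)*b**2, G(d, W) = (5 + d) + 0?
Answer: 1/9198 ≈ 0.00010872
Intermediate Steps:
G(d, W) = 5 + d
n(b) = b**2*(5 + b) (n(b) = (5 + b)*b**2 = b**2*(5 + b))
1/(534 + n(19)) = 1/(534 + 19**2*(5 + 19)) = 1/(534 + 361*24) = 1/(534 + 8664) = 1/9198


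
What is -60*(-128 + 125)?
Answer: 180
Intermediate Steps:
-60*(-128 + 125) = -60*(-3) = 180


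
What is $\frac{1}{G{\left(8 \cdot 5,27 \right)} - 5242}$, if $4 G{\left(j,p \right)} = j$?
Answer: $- \frac{1}{5232} \approx -0.00019113$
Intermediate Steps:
$G{\left(j,p \right)} = \frac{j}{4}$
$\frac{1}{G{\left(8 \cdot 5,27 \right)} - 5242} = \frac{1}{\frac{8 \cdot 5}{4} - 5242} = \frac{1}{\frac{1}{4} \cdot 40 - 5242} = \frac{1}{10 - 5242} = \frac{1}{-5232} = - \frac{1}{5232}$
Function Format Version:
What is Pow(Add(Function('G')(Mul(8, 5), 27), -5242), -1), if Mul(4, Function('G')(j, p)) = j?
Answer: Rational(-1, 5232) ≈ -0.00019113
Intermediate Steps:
Function('G')(j, p) = Mul(Rational(1, 4), j)
Pow(Add(Function('G')(Mul(8, 5), 27), -5242), -1) = Pow(Add(Mul(Rational(1, 4), Mul(8, 5)), -5242), -1) = Pow(Add(Mul(Rational(1, 4), 40), -5242), -1) = Pow(Add(10, -5242), -1) = Pow(-5232, -1) = Rational(-1, 5232)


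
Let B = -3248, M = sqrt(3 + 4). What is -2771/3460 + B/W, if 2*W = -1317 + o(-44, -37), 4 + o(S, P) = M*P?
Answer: 12441026621/3002342340 - 120176*sqrt(7)/867729 ≈ 3.7774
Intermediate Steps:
M = sqrt(7) ≈ 2.6458
o(S, P) = -4 + P*sqrt(7) (o(S, P) = -4 + sqrt(7)*P = -4 + P*sqrt(7))
W = -1321/2 - 37*sqrt(7)/2 (W = (-1317 + (-4 - 37*sqrt(7)))/2 = (-1321 - 37*sqrt(7))/2 = -1321/2 - 37*sqrt(7)/2 ≈ -709.45)
-2771/3460 + B/W = -2771/3460 - 3248/(-1321/2 - 37*sqrt(7)/2)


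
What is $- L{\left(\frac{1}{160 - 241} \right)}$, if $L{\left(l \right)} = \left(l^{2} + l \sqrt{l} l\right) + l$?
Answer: $\frac{80}{6561} - \frac{i}{59049} \approx 0.012193 - 1.6935 \cdot 10^{-5} i$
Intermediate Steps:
$L{\left(l \right)} = l + l^{2} + l^{\frac{5}{2}}$ ($L{\left(l \right)} = \left(l^{2} + l^{\frac{3}{2}} l\right) + l = \left(l^{2} + l^{\frac{5}{2}}\right) + l = l + l^{2} + l^{\frac{5}{2}}$)
$- L{\left(\frac{1}{160 - 241} \right)} = - (\frac{1}{160 - 241} + \left(\frac{1}{160 - 241}\right)^{2} + \left(\frac{1}{160 - 241}\right)^{\frac{5}{2}}) = - (\frac{1}{-81} + \left(\frac{1}{-81}\right)^{2} + \left(\frac{1}{-81}\right)^{\frac{5}{2}}) = - (- \frac{1}{81} + \left(- \frac{1}{81}\right)^{2} + \left(- \frac{1}{81}\right)^{\frac{5}{2}}) = - (- \frac{1}{81} + \frac{1}{6561} + \frac{i}{59049}) = - (- \frac{80}{6561} + \frac{i}{59049}) = \frac{80}{6561} - \frac{i}{59049}$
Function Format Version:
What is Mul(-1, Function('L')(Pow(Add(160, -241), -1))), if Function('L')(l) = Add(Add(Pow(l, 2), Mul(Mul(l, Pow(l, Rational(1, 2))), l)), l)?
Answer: Add(Rational(80, 6561), Mul(Rational(-1, 59049), I)) ≈ Add(0.012193, Mul(-1.6935e-5, I))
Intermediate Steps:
Function('L')(l) = Add(l, Pow(l, 2), Pow(l, Rational(5, 2))) (Function('L')(l) = Add(Add(Pow(l, 2), Mul(Pow(l, Rational(3, 2)), l)), l) = Add(Add(Pow(l, 2), Pow(l, Rational(5, 2))), l) = Add(l, Pow(l, 2), Pow(l, Rational(5, 2))))
Mul(-1, Function('L')(Pow(Add(160, -241), -1))) = Mul(-1, Add(Pow(Add(160, -241), -1), Pow(Pow(Add(160, -241), -1), 2), Pow(Pow(Add(160, -241), -1), Rational(5, 2)))) = Mul(-1, Add(Pow(-81, -1), Pow(Pow(-81, -1), 2), Pow(Pow(-81, -1), Rational(5, 2)))) = Mul(-1, Add(Rational(-1, 81), Pow(Rational(-1, 81), 2), Pow(Rational(-1, 81), Rational(5, 2)))) = Mul(-1, Add(Rational(-1, 81), Rational(1, 6561), Mul(Rational(1, 59049), I))) = Mul(-1, Add(Rational(-80, 6561), Mul(Rational(1, 59049), I))) = Add(Rational(80, 6561), Mul(Rational(-1, 59049), I))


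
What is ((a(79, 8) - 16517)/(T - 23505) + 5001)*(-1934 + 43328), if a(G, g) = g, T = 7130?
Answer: 3390494950296/16375 ≈ 2.0705e+8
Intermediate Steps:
((a(79, 8) - 16517)/(T - 23505) + 5001)*(-1934 + 43328) = ((8 - 16517)/(7130 - 23505) + 5001)*(-1934 + 43328) = (-16509/(-16375) + 5001)*41394 = (-16509*(-1/16375) + 5001)*41394 = (16509/16375 + 5001)*41394 = (81907884/16375)*41394 = 3390494950296/16375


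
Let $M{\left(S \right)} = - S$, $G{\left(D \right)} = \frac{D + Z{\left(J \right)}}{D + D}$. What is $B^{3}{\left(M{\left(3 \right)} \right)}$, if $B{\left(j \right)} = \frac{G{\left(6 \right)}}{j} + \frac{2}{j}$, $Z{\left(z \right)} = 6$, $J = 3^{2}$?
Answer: $-1$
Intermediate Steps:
$J = 9$
$G{\left(D \right)} = \frac{6 + D}{2 D}$ ($G{\left(D \right)} = \frac{D + 6}{D + D} = \frac{6 + D}{2 D}$)
$B{\left(j \right)} = \frac{3}{j}$ ($B{\left(j \right)} = \frac{\frac{1}{2} \cdot \frac{1}{6} \left(6 + 6\right)}{j} + \frac{2}{j} = \frac{\frac{1}{2} \cdot \frac{1}{6} \cdot 12}{j} + \frac{2}{j} = 1 \frac{1}{j} + \frac{2}{j} = \frac{1}{j} + \frac{2}{j} = \frac{3}{j}$)
$B^{3}{\left(M{\left(3 \right)} \right)} = \left(\frac{3}{\left(-1\right) 3}\right)^{3} = \left(\frac{3}{-3}\right)^{3} = \left(3 \left(- \frac{1}{3}\right)\right)^{3} = \left(-1\right)^{3} = -1$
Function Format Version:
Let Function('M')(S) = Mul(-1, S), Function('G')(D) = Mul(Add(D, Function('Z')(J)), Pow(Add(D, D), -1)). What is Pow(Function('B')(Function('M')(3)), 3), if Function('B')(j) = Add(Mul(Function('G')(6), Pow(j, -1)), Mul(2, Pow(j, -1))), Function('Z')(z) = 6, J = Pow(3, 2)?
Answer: -1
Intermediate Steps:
J = 9
Function('G')(D) = Mul(Rational(1, 2), Pow(D, -1), Add(6, D)) (Function('G')(D) = Mul(Add(D, 6), Pow(Add(D, D), -1)) = Mul(Add(6, D), Pow(Mul(2, D), -1)) = Mul(Add(6, D), Mul(Rational(1, 2), Pow(D, -1))) = Mul(Rational(1, 2), Pow(D, -1), Add(6, D)))
Function('B')(j) = Mul(3, Pow(j, -1)) (Function('B')(j) = Add(Mul(Mul(Rational(1, 2), Pow(6, -1), Add(6, 6)), Pow(j, -1)), Mul(2, Pow(j, -1))) = Add(Mul(Mul(Rational(1, 2), Rational(1, 6), 12), Pow(j, -1)), Mul(2, Pow(j, -1))) = Add(Mul(1, Pow(j, -1)), Mul(2, Pow(j, -1))) = Add(Pow(j, -1), Mul(2, Pow(j, -1))) = Mul(3, Pow(j, -1)))
Pow(Function('B')(Function('M')(3)), 3) = Pow(Mul(3, Pow(Mul(-1, 3), -1)), 3) = Pow(Mul(3, Pow(-3, -1)), 3) = Pow(Mul(3, Rational(-1, 3)), 3) = Pow(-1, 3) = -1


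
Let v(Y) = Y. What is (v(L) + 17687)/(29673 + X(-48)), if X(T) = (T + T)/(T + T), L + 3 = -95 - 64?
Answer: 17525/29674 ≈ 0.59058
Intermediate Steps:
L = -162 (L = -3 + (-95 - 64) = -3 - 159 = -162)
X(T) = 1 (X(T) = (2*T)/((2*T)) = (2*T)*(1/(2*T)) = 1)
(v(L) + 17687)/(29673 + X(-48)) = (-162 + 17687)/(29673 + 1) = 17525/29674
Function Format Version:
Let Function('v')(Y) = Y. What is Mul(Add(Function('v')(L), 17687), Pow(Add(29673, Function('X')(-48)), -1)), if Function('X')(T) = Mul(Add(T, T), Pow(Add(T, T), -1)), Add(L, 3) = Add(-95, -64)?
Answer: Rational(17525, 29674) ≈ 0.59058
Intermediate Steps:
L = -162 (L = Add(-3, Add(-95, -64)) = Add(-3, -159) = -162)
Function('X')(T) = 1 (Function('X')(T) = Mul(Mul(2, T), Pow(Mul(2, T), -1)) = Mul(Mul(2, T), Mul(Rational(1, 2), Pow(T, -1))) = 1)
Mul(Add(Function('v')(L), 17687), Pow(Add(29673, Function('X')(-48)), -1)) = Mul(Add(-162, 17687), Pow(Add(29673, 1), -1)) = Mul(17525, Pow(29674, -1)) = Mul(17525, Rational(1, 29674)) = Rational(17525, 29674)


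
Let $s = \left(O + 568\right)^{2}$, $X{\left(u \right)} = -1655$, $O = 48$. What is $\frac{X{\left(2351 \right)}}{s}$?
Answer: $- \frac{1655}{379456} \approx -0.0043615$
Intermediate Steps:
$s = 379456$ ($s = \left(48 + 568\right)^{2} = 616^{2} = 379456$)
$\frac{X{\left(2351 \right)}}{s} = - \frac{1655}{379456}$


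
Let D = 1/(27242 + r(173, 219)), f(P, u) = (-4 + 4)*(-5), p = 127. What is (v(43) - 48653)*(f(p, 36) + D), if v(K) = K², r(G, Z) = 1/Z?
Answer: -10250076/5965999 ≈ -1.7181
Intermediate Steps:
f(P, u) = 0 (f(P, u) = 0*(-5) = 0)
D = 219/5965999 (D = 1/(27242 + 1/219) = 1/(5965999/219) = 219/5965999 ≈ 3.6708e-5)
(v(43) - 48653)*(f(p, 36) + D) = (43² - 48653)*(0 + 219/5965999) = (1849 - 48653)*(219/5965999) = -46804*219/5965999 = -10250076/5965999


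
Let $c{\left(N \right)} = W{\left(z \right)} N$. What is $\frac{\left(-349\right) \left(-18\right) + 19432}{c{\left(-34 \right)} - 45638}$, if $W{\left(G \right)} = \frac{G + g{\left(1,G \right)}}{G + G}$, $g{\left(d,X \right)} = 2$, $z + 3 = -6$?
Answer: $- \frac{231426}{410861} \approx -0.56327$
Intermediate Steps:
$z = -9$ ($z = -3 - 6 = -9$)
$W{\left(G \right)} = \frac{2 + G}{2 G}$ ($W{\left(G \right)} = \frac{G + 2}{G + G} = \frac{2 + G}{2 G}$)
$c{\left(N \right)} = \frac{7 N}{18}$ ($c{\left(N \right)} = \frac{2 - 9}{2 \left(-9\right)} N = \frac{1}{2} \left(- \frac{1}{9}\right) \left(-7\right) N = \frac{7 N}{18}$)
$\frac{\left(-349\right) \left(-18\right) + 19432}{c{\left(-34 \right)} - 45638} = \frac{\left(-349\right) \left(-18\right) + 19432}{\frac{7}{18} \left(-34\right) - 45638} = \frac{6282 + 19432}{- \frac{119}{9} - 45638} = \frac{25714}{- \frac{410861}{9}} = 25714 \left(- \frac{9}{410861}\right) = - \frac{231426}{410861}$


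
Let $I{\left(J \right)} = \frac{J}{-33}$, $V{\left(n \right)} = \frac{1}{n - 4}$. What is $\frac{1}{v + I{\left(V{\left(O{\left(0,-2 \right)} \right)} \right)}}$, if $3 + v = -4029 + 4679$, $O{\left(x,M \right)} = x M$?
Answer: $\frac{132}{85405} \approx 0.0015456$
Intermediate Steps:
$O{\left(x,M \right)} = M x$
$V{\left(n \right)} = \frac{1}{-4 + n}$
$v = 647$ ($v = -3 + \left(-4029 + 4679\right) = -3 + 650 = 647$)
$I{\left(J \right)} = - \frac{J}{33}$ ($I{\left(J \right)} = J \left(- \frac{1}{33}\right) = - \frac{J}{33}$)
$\frac{1}{v + I{\left(V{\left(O{\left(0,-2 \right)} \right)} \right)}} = \frac{1}{647 - \frac{1}{33 \left(-4 - 0\right)}} = \frac{1}{647 - \frac{1}{33 \left(-4 + 0\right)}} = \frac{1}{647 - \frac{1}{33 \left(-4\right)}} = \frac{1}{647 - - \frac{1}{132}} = \frac{1}{647 + \frac{1}{132}} = \frac{1}{\frac{85405}{132}} = \frac{132}{85405}$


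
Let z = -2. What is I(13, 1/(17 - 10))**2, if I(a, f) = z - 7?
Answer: 81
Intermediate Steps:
I(a, f) = -9 (I(a, f) = -2 - 7 = -9)
I(13, 1/(17 - 10))**2 = (-9)**2 = 81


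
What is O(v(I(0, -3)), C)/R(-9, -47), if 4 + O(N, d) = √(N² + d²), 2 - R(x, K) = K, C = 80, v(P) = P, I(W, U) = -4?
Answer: -4/49 + 4*√401/49 ≈ 1.5531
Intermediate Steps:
R(x, K) = 2 - K
O(N, d) = -4 + √(N² + d²)
O(v(I(0, -3)), C)/R(-9, -47) = (-4 + √((-4)² + 80²))/(2 - 1*(-47)) = (-4 + √(16 + 6400))/(2 + 47) = (-4 + √6416)/49 = (-4 + 4*√401)*(1/49) = -4/49 + 4*√401/49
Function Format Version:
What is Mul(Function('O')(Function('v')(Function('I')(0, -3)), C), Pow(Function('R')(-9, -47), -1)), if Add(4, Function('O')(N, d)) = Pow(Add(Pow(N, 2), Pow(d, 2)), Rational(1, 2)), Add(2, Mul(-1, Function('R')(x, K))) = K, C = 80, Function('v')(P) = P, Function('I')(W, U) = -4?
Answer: Add(Rational(-4, 49), Mul(Rational(4, 49), Pow(401, Rational(1, 2)))) ≈ 1.5531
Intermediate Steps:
Function('R')(x, K) = Add(2, Mul(-1, K))
Function('O')(N, d) = Add(-4, Pow(Add(Pow(N, 2), Pow(d, 2)), Rational(1, 2)))
Mul(Function('O')(Function('v')(Function('I')(0, -3)), C), Pow(Function('R')(-9, -47), -1)) = Mul(Add(-4, Pow(Add(Pow(-4, 2), Pow(80, 2)), Rational(1, 2))), Pow(Add(2, Mul(-1, -47)), -1)) = Mul(Add(-4, Pow(Add(16, 6400), Rational(1, 2))), Pow(Add(2, 47), -1)) = Mul(Add(-4, Pow(6416, Rational(1, 2))), Pow(49, -1)) = Mul(Add(-4, Mul(4, Pow(401, Rational(1, 2)))), Rational(1, 49)) = Add(Rational(-4, 49), Mul(Rational(4, 49), Pow(401, Rational(1, 2))))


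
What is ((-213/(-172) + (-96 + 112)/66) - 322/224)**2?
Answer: 966289/515471616 ≈ 0.0018746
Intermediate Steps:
((-213/(-172) + (-96 + 112)/66) - 322/224)**2 = ((-213*(-1/172) + 16*(1/66)) - 322*1/224)**2 = ((213/172 + 8/33) - 23/16)**2 = (8405/5676 - 23/16)**2 = (983/22704)**2 = 966289/515471616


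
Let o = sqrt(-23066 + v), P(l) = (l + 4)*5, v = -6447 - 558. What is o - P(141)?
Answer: -725 + I*sqrt(30071) ≈ -725.0 + 173.41*I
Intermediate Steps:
v = -7005
P(l) = 20 + 5*l (P(l) = (4 + l)*5 = 20 + 5*l)
o = I*sqrt(30071) (o = sqrt(-23066 - 7005) = sqrt(-30071) = I*sqrt(30071) ≈ 173.41*I)
o - P(141) = I*sqrt(30071) - (20 + 5*141) = I*sqrt(30071) - (20 + 705) = I*sqrt(30071) - 1*725 = I*sqrt(30071) - 725 = -725 + I*sqrt(30071)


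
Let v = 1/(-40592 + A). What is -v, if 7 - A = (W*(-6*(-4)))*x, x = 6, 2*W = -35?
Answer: 1/38065 ≈ 2.6271e-5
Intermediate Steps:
W = -35/2 (W = (1/2)*(-35) = -35/2 ≈ -17.500)
A = 2527 (A = 7 - (-(-105)*(-4))*6 = 7 - (-35/2*24)*6 = 7 - (-420)*6 = 7 - 1*(-2520) = 7 + 2520 = 2527)
v = -1/38065 (v = 1/(-40592 + 2527) = 1/(-38065) = -1/38065 ≈ -2.6271e-5)
-v = -1*(-1/38065) = 1/38065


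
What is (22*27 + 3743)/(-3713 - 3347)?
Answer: -4337/7060 ≈ -0.61431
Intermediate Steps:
(22*27 + 3743)/(-3713 - 3347) = (594 + 3743)/(-7060) = 4337*(-1/7060) = -4337/7060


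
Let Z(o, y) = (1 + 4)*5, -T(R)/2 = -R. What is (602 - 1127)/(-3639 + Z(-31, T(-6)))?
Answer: 525/3614 ≈ 0.14527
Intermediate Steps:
T(R) = 2*R (T(R) = -(-2)*R = 2*R)
Z(o, y) = 25 (Z(o, y) = 5*5 = 25)
(602 - 1127)/(-3639 + Z(-31, T(-6))) = (602 - 1127)/(-3639 + 25) = -525/(-3614) = -525*(-1/3614) = 525/3614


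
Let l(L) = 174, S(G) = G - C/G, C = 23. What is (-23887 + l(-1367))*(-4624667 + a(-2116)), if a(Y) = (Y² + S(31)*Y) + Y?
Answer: 156836477785/31 ≈ 5.0592e+9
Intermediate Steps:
S(G) = G - 23/G
a(Y) = Y² + 969*Y/31 (a(Y) = (Y² + (31 - 23/31)*Y) + Y = (Y² + 938*Y/31) + Y = Y² + 969*Y/31)
(-23887 + l(-1367))*(-4624667 + a(-2116)) = (-23887 + 174)*(-4624667 + (1/31)*(-2116)*(969 + 31*(-2116))) = -23713*(-4624667 + (1/31)*(-2116)*(969 - 65596)) = -23713*(-4624667 + (1/31)*(-2116)*(-64627)) = -23713*(-4624667 + 136750732/31) = -23713*(-6613945/31) = 156836477785/31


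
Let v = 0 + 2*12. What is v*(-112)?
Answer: -2688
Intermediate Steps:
v = 24 (v = 0 + 24 = 24)
v*(-112) = 24*(-112) = -2688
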